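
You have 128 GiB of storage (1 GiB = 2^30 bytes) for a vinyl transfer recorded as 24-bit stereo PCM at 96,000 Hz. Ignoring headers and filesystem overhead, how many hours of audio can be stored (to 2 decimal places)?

66.28 hours

Uncompressed byte rate = 96,000 × 3 × 2 = 576,000 bytes/s.
Capacity = 128 × 1,073,741,824 = 137,438,953,472 bytes.
137,438,953,472 / 576,000 ≈ 238609.29 s → 66.28 hours.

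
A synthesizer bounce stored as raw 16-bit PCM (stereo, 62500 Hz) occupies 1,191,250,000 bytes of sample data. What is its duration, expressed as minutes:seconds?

79:25

Byte rate = 62,500 × 2 × 2 = 250,000 bytes/s.
Duration = 1,191,250,000 / 250,000 = 4,765 s.
4,765 s = 79:25.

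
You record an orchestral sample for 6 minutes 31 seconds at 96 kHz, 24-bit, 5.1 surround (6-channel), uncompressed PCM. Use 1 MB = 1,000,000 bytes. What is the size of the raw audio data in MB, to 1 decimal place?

Duration = 6 minutes 31 seconds = 391 s.
Bytes = 96,000 samples/s × 391 s × 3 bytes/sample × 6 ch = 675,648,000 bytes.
675,648,000 / 1,000,000 = 675.6 MB.

675.6 MB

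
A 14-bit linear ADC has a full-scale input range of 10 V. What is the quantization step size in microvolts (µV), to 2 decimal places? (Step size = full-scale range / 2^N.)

10 V / 2^14 = 10 / 16,384 V = 610.35 µV.

610.35 µV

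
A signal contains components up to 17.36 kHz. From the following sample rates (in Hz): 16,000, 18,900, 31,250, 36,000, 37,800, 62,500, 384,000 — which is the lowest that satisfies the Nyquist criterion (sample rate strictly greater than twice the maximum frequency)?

Need sample rate > 2 × 17,360 = 34,720 Hz.
Lowest listed rate above 34,720 Hz is 36,000 Hz.

36,000 Hz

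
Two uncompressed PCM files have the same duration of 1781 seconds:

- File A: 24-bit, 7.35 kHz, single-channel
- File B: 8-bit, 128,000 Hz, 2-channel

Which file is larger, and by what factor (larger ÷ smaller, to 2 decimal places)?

File A: 7,350 × 3 × 1 = 22,050 bytes/s.
File B: 128,000 × 1 × 2 = 256,000 bytes/s.
File B is larger; ratio = 455,936,000 / 39,271,050 = 11.61.

File B, by a factor of 11.61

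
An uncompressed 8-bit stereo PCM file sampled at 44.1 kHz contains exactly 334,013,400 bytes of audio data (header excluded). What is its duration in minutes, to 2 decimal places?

Byte rate = 44,100 × 1 × 2 = 88,200 bytes/s.
Duration = 334,013,400 / 88,200 = 3,787 s.
3,787 s / 60 = 63.12 minutes.

63.12 minutes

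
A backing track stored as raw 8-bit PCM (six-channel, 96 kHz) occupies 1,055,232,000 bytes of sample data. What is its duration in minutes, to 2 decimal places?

Byte rate = 96,000 × 1 × 6 = 576,000 bytes/s.
Duration = 1,055,232,000 / 576,000 = 1,832 s.
1,832 s / 60 = 30.53 minutes.

30.53 minutes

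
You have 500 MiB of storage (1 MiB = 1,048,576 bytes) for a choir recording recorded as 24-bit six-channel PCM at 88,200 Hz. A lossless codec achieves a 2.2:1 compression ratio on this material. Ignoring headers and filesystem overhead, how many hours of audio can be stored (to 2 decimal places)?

Uncompressed byte rate = 88,200 × 3 × 6 = 1,587,600 bytes/s.
After 2.2:1 compression, effective rate ≈ 721636.36 bytes/s.
Capacity = 500 × 1,048,576 = 524,288,000 bytes.
524,288,000 / effective rate ≈ 726.53 s → 0.20 hours.

0.20 hours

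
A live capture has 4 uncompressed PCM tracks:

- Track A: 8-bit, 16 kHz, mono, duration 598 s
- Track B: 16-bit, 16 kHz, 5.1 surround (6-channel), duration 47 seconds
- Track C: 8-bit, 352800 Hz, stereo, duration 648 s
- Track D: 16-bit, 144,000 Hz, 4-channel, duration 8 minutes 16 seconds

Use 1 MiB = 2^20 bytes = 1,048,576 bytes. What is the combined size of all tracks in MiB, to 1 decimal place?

Track A: 16,000 × 598 × 1 × 1 = 9,568,000 bytes.
Track B: 16,000 × 47 × 2 × 6 = 9,024,000 bytes.
Track C: 352,800 × 648 × 1 × 2 = 457,228,800 bytes.
Track D: 8 minutes 16 seconds = 496 s; 144,000 × 496 × 2 × 4 = 571,392,000 bytes.
Total = 1,047,212,800 bytes = 998.7 MiB.

998.7 MiB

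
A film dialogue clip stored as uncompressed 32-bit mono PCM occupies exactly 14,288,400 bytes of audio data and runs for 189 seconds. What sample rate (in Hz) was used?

18,900 Hz

Bytes = sample_rate × seconds × bytes_per_sample × channels.
sample_rate = 14,288,400 / (189 × 4 × 1) = 14,288,400 / 756 = 18,900 Hz.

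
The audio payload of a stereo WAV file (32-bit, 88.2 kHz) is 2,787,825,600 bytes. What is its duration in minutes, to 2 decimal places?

65.85 minutes

Byte rate = 88,200 × 4 × 2 = 705,600 bytes/s.
Duration = 2,787,825,600 / 705,600 = 3,951 s.
3,951 s / 60 = 65.85 minutes.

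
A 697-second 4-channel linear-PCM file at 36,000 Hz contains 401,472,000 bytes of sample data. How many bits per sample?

Bytes per sample = 401,472,000 / (36,000 × 697 × 4) = 401,472,000 / 100,368,000 = 4.
Bit depth = 4 × 8 = 32 bits.

32 bits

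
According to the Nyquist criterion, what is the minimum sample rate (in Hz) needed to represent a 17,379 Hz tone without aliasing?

34,758 Hz

Minimum sample rate = 2 × 17,379 Hz = 34,758 Hz.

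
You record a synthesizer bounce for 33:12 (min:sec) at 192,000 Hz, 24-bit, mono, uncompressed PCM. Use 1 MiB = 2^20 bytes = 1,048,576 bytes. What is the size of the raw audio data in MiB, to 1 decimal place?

Duration = 33:12 (min:sec) = 1,992 s.
Bytes = 192,000 samples/s × 1,992 s × 3 bytes/sample × 1 ch = 1,147,392,000 bytes.
1,147,392,000 / 1,048,576 = 1094.2 MiB.

1094.2 MiB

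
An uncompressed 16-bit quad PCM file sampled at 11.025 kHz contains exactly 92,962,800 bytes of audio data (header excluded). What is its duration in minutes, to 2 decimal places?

17.57 minutes

Byte rate = 11,025 × 2 × 4 = 88,200 bytes/s.
Duration = 92,962,800 / 88,200 = 1,054 s.
1,054 s / 60 = 17.57 minutes.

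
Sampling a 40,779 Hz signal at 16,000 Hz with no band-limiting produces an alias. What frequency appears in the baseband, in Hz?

Nyquist = 16,000/2 = 8,000 Hz; 40,779 Hz exceeds it.
Alias = |40,779 − 3×16,000| = |40,779 − 48,000| = 7,221 Hz.

7,221 Hz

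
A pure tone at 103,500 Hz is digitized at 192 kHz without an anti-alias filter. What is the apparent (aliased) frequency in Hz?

88,500 Hz

Nyquist = 192,000/2 = 96,000 Hz; 103,500 Hz exceeds it.
Alias = |103,500 − 1×192,000| = |103,500 − 192,000| = 88,500 Hz.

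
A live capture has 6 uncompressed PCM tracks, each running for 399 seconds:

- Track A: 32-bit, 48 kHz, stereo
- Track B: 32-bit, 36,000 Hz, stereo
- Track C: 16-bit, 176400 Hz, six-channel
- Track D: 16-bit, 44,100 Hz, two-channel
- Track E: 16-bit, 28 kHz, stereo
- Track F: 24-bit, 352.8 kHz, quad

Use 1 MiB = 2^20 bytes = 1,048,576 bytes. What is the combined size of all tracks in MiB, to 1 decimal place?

Track A: 48,000 × 399 × 4 × 2 = 153,216,000 bytes.
Track B: 36,000 × 399 × 4 × 2 = 114,912,000 bytes.
Track C: 176,400 × 399 × 2 × 6 = 844,603,200 bytes.
Track D: 44,100 × 399 × 2 × 2 = 70,383,600 bytes.
Track E: 28,000 × 399 × 2 × 2 = 44,688,000 bytes.
Track F: 352,800 × 399 × 3 × 4 = 1,689,206,400 bytes.
Total = 2,917,009,200 bytes = 2781.9 MiB.

2781.9 MiB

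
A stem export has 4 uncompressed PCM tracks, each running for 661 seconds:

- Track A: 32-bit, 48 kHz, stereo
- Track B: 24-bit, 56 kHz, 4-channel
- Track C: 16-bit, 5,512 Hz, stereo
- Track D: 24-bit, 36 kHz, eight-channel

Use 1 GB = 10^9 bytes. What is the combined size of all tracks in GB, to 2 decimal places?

Track A: 48,000 × 661 × 4 × 2 = 253,824,000 bytes.
Track B: 56,000 × 661 × 3 × 4 = 444,192,000 bytes.
Track C: 5,512 × 661 × 2 × 2 = 14,573,728 bytes.
Track D: 36,000 × 661 × 3 × 8 = 571,104,000 bytes.
Total = 1,283,693,728 bytes = 1.28 GB.

1.28 GB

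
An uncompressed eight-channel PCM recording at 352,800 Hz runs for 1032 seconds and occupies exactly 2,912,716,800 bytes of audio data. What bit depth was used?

8 bits

Bytes per sample = 2,912,716,800 / (352,800 × 1,032 × 8) = 2,912,716,800 / 2,912,716,800 = 1.
Bit depth = 1 × 8 = 8 bits.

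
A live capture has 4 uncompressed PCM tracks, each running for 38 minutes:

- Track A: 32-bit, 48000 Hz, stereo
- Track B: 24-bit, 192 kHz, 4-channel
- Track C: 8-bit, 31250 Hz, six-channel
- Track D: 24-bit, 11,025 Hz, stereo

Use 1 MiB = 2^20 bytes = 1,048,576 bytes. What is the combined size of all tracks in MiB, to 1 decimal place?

38 minutes = 2,280 s.
Track A: 48,000 × 2,280 × 4 × 2 = 875,520,000 bytes.
Track B: 192,000 × 2,280 × 3 × 4 = 5,253,120,000 bytes.
Track C: 31,250 × 2,280 × 1 × 6 = 427,500,000 bytes.
Track D: 11,025 × 2,280 × 3 × 2 = 150,822,000 bytes.
Total = 6,706,962,000 bytes = 6396.3 MiB.

6396.3 MiB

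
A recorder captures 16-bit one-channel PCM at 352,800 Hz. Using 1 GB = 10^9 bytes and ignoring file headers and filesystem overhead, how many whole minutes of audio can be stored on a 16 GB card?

Uncompressed byte rate = 352,800 × 2 × 1 = 705,600 bytes/s.
Capacity = 16 × 1,000,000,000 = 16,000,000,000 bytes.
16,000,000,000 / 705,600 ≈ 22675.74 s → 377 minutes.

377 minutes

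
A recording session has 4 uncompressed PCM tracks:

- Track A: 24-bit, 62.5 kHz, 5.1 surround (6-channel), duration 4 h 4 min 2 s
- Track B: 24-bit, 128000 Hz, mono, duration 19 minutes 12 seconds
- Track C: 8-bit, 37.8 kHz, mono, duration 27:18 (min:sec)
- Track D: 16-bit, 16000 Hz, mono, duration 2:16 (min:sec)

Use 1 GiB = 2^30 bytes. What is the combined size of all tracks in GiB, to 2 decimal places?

15.81 GiB

Track A: 4 h 4 min 2 s = 14,642 s; 62,500 × 14,642 × 3 × 6 = 16,472,250,000 bytes.
Track B: 19 minutes 12 seconds = 1,152 s; 128,000 × 1,152 × 3 × 1 = 442,368,000 bytes.
Track C: 27:18 (min:sec) = 1,638 s; 37,800 × 1,638 × 1 × 1 = 61,916,400 bytes.
Track D: 2:16 (min:sec) = 136 s; 16,000 × 136 × 2 × 1 = 4,352,000 bytes.
Total = 16,980,886,400 bytes = 15.81 GiB.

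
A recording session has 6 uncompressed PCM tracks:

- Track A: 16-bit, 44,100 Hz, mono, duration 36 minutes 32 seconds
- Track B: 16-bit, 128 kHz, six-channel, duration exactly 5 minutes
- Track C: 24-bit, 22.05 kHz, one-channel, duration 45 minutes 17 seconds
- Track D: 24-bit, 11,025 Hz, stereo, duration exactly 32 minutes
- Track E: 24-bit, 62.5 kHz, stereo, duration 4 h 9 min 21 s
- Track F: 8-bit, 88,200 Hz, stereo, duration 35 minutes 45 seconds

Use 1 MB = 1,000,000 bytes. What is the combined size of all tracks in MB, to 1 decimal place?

6949.6 MB

Track A: 36 minutes 32 seconds = 2,192 s; 44,100 × 2,192 × 2 × 1 = 193,334,400 bytes.
Track B: exactly 5 minutes = 300 s; 128,000 × 300 × 2 × 6 = 460,800,000 bytes.
Track C: 45 minutes 17 seconds = 2,717 s; 22,050 × 2,717 × 3 × 1 = 179,729,550 bytes.
Track D: exactly 32 minutes = 1,920 s; 11,025 × 1,920 × 3 × 2 = 127,008,000 bytes.
Track E: 4 h 9 min 21 s = 14,961 s; 62,500 × 14,961 × 3 × 2 = 5,610,375,000 bytes.
Track F: 35 minutes 45 seconds = 2,145 s; 88,200 × 2,145 × 1 × 2 = 378,378,000 bytes.
Total = 6,949,624,950 bytes = 6949.6 MB.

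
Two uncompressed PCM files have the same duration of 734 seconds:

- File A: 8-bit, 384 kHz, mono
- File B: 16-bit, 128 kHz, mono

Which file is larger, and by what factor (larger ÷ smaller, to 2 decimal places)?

File A, by a factor of 1.50

File A: 384,000 × 1 × 1 = 384,000 bytes/s.
File B: 128,000 × 2 × 1 = 256,000 bytes/s.
File A is larger; ratio = 281,856,000 / 187,904,000 = 1.50.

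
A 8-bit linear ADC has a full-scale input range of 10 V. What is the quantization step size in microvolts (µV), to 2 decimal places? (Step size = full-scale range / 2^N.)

39062.50 µV

10 V / 2^8 = 10 / 256 V = 39062.50 µV.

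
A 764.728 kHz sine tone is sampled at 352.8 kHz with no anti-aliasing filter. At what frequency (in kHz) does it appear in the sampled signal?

Nyquist = 352,800/2 = 176,400 Hz; 764,728 Hz exceeds it.
Alias = |764,728 − 2×352,800| = |764,728 − 705,600| = 59,128 Hz = 59.128 kHz.

59.128 kHz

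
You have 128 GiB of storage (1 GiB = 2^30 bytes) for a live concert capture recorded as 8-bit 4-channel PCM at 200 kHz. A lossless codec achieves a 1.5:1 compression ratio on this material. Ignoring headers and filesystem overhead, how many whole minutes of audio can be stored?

Uncompressed byte rate = 200,000 × 1 × 4 = 800,000 bytes/s.
After 1.5:1 compression, effective rate ≈ 533333.33 bytes/s.
Capacity = 128 × 1,073,741,824 = 137,438,953,472 bytes.
137,438,953,472 / effective rate ≈ 257698.04 s → 4,294 minutes.

4,294 minutes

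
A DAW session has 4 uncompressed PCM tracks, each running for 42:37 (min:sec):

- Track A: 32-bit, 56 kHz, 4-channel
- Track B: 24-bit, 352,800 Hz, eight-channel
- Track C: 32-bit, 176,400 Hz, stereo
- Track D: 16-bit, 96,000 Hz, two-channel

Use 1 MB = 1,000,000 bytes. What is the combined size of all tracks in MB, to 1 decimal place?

42:37 (min:sec) = 2,557 s.
Track A: 56,000 × 2,557 × 4 × 4 = 2,291,072,000 bytes.
Track B: 352,800 × 2,557 × 3 × 8 = 21,650,630,400 bytes.
Track C: 176,400 × 2,557 × 4 × 2 = 3,608,438,400 bytes.
Track D: 96,000 × 2,557 × 2 × 2 = 981,888,000 bytes.
Total = 28,532,028,800 bytes = 28532.0 MB.

28532.0 MB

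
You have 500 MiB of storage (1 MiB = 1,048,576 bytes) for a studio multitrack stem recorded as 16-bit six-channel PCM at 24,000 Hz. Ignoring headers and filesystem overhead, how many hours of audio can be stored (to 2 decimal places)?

0.51 hours

Uncompressed byte rate = 24,000 × 2 × 6 = 288,000 bytes/s.
Capacity = 500 × 1,048,576 = 524,288,000 bytes.
524,288,000 / 288,000 ≈ 1820.44 s → 0.51 hours.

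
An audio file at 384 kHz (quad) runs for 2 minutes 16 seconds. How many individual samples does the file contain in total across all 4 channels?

2 minutes 16 seconds = 136 s.
384,000 × 136 s × 4 ch = 208,896,000 samples.

208,896,000 samples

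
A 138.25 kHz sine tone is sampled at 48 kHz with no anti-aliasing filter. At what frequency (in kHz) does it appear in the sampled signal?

Nyquist = 48,000/2 = 24,000 Hz; 138,250 Hz exceeds it.
Alias = |138,250 − 3×48,000| = |138,250 − 144,000| = 5,750 Hz = 5.75 kHz.

5.75 kHz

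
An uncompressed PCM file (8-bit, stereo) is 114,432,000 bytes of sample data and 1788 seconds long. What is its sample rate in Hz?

32,000 Hz

Bytes = sample_rate × seconds × bytes_per_sample × channels.
sample_rate = 114,432,000 / (1,788 × 1 × 2) = 114,432,000 / 3,576 = 32,000 Hz.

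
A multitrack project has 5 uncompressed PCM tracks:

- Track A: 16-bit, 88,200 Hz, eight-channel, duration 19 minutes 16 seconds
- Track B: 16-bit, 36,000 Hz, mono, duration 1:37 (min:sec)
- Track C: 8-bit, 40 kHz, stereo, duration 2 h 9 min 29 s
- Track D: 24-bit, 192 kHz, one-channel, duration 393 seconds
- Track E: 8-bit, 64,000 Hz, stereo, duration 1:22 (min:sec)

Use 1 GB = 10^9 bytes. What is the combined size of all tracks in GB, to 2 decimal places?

Track A: 19 minutes 16 seconds = 1,156 s; 88,200 × 1,156 × 2 × 8 = 1,631,347,200 bytes.
Track B: 1:37 (min:sec) = 97 s; 36,000 × 97 × 2 × 1 = 6,984,000 bytes.
Track C: 2 h 9 min 29 s = 7,769 s; 40,000 × 7,769 × 1 × 2 = 621,520,000 bytes.
Track D: 192,000 × 393 × 3 × 1 = 226,368,000 bytes.
Track E: 1:22 (min:sec) = 82 s; 64,000 × 82 × 1 × 2 = 10,496,000 bytes.
Total = 2,496,715,200 bytes = 2.50 GB.

2.50 GB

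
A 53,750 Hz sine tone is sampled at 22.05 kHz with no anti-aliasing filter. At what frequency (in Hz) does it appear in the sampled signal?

Nyquist = 22,050/2 = 11,025 Hz; 53,750 Hz exceeds it.
Alias = |53,750 − 2×22,050| = |53,750 − 44,100| = 9,650 Hz.

9,650 Hz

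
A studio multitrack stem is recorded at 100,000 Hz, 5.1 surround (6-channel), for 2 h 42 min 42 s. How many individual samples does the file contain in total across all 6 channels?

5,857,200,000 samples

2 h 42 min 42 s = 9,762 s.
100,000 × 9,762 s × 6 ch = 5,857,200,000 samples.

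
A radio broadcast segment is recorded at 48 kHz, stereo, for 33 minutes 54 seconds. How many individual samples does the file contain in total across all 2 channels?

33 minutes 54 seconds = 2,034 s.
48,000 × 2,034 s × 2 ch = 195,264,000 samples.

195,264,000 samples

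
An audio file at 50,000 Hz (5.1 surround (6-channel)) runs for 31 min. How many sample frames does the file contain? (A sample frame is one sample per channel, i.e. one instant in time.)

93,000,000 sample frames

31 min = 1,860 s.
50,000 samples/s × 1,860 s = 93,000,000 frames.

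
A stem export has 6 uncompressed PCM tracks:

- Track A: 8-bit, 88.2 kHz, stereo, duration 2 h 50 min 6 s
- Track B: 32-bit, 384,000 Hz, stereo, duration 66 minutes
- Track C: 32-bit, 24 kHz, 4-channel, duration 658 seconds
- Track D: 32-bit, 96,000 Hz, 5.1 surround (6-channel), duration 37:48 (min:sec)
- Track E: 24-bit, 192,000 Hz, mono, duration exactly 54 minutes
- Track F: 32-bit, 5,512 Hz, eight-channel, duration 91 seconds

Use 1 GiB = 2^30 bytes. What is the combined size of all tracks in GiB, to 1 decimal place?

Track A: 2 h 50 min 6 s = 10,206 s; 88,200 × 10,206 × 1 × 2 = 1,800,338,400 bytes.
Track B: 66 minutes = 3,960 s; 384,000 × 3,960 × 4 × 2 = 12,165,120,000 bytes.
Track C: 24,000 × 658 × 4 × 4 = 252,672,000 bytes.
Track D: 37:48 (min:sec) = 2,268 s; 96,000 × 2,268 × 4 × 6 = 5,225,472,000 bytes.
Track E: exactly 54 minutes = 3,240 s; 192,000 × 3,240 × 3 × 1 = 1,866,240,000 bytes.
Track F: 5,512 × 91 × 4 × 8 = 16,050,944 bytes.
Total = 21,325,893,344 bytes = 19.9 GiB.

19.9 GiB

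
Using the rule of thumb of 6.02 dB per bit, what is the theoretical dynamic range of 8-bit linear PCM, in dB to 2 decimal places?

8 × 6.02 = 48.16 dB.

48.16 dB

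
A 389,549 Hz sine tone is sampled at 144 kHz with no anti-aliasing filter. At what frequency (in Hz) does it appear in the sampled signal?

42,451 Hz

Nyquist = 144,000/2 = 72,000 Hz; 389,549 Hz exceeds it.
Alias = |389,549 − 3×144,000| = |389,549 − 432,000| = 42,451 Hz.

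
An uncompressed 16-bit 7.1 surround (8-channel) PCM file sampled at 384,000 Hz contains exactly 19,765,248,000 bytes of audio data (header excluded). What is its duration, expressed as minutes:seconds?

53:37

Byte rate = 384,000 × 2 × 8 = 6,144,000 bytes/s.
Duration = 19,765,248,000 / 6,144,000 = 3,217 s.
3,217 s = 53:37.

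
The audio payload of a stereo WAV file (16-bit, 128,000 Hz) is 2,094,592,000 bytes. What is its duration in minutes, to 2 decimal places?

Byte rate = 128,000 × 2 × 2 = 512,000 bytes/s.
Duration = 2,094,592,000 / 512,000 = 4,091 s.
4,091 s / 60 = 68.18 minutes.

68.18 minutes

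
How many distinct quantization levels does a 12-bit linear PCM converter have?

4,096 levels

2^12 = 4,096.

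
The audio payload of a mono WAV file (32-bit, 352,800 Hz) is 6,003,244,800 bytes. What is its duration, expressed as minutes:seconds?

Byte rate = 352,800 × 4 × 1 = 1,411,200 bytes/s.
Duration = 6,003,244,800 / 1,411,200 = 4,254 s.
4,254 s = 70:54.

70:54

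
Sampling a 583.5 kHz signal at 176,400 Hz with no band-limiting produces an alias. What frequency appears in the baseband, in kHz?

54.3 kHz

Nyquist = 176,400/2 = 88,200 Hz; 583,500 Hz exceeds it.
Alias = |583,500 − 3×176,400| = |583,500 − 529,200| = 54,300 Hz = 54.3 kHz.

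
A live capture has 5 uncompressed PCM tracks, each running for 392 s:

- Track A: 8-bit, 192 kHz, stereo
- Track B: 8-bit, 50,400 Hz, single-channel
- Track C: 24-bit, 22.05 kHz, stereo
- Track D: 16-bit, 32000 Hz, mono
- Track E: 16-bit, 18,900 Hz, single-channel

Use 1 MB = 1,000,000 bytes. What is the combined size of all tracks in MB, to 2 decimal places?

262.05 MB

Track A: 192,000 × 392 × 1 × 2 = 150,528,000 bytes.
Track B: 50,400 × 392 × 1 × 1 = 19,756,800 bytes.
Track C: 22,050 × 392 × 3 × 2 = 51,861,600 bytes.
Track D: 32,000 × 392 × 2 × 1 = 25,088,000 bytes.
Track E: 18,900 × 392 × 2 × 1 = 14,817,600 bytes.
Total = 262,052,000 bytes = 262.05 MB.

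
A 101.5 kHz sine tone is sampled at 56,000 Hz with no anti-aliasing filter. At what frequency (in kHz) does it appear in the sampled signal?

10.5 kHz

Nyquist = 56,000/2 = 28,000 Hz; 101,500 Hz exceeds it.
Alias = |101,500 − 2×56,000| = |101,500 − 112,000| = 10,500 Hz = 10.5 kHz.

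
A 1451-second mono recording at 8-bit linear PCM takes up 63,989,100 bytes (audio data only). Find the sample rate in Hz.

Bytes = sample_rate × seconds × bytes_per_sample × channels.
sample_rate = 63,989,100 / (1,451 × 1 × 1) = 63,989,100 / 1,451 = 44,100 Hz.

44,100 Hz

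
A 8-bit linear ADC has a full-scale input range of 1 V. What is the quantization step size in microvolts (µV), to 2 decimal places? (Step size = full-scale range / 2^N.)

3906.25 µV

1 V / 2^8 = 1 / 256 V = 3906.25 µV.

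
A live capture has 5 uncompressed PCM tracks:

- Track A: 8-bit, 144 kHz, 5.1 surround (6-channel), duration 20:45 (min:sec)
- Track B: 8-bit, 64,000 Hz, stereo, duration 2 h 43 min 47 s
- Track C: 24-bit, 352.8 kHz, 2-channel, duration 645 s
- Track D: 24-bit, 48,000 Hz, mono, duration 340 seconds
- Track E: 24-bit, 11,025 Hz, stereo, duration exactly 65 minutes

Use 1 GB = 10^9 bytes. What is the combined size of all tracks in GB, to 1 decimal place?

4.0 GB

Track A: 20:45 (min:sec) = 1,245 s; 144,000 × 1,245 × 1 × 6 = 1,075,680,000 bytes.
Track B: 2 h 43 min 47 s = 9,827 s; 64,000 × 9,827 × 1 × 2 = 1,257,856,000 bytes.
Track C: 352,800 × 645 × 3 × 2 = 1,365,336,000 bytes.
Track D: 48,000 × 340 × 3 × 1 = 48,960,000 bytes.
Track E: exactly 65 minutes = 3,900 s; 11,025 × 3,900 × 3 × 2 = 257,985,000 bytes.
Total = 4,005,817,000 bytes = 4.0 GB.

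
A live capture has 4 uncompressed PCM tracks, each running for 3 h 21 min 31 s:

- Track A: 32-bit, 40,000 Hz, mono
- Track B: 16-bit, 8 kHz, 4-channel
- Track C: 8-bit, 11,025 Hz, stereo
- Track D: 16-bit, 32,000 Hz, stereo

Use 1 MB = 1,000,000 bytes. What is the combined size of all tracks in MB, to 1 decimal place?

3 h 21 min 31 s = 12,091 s.
Track A: 40,000 × 12,091 × 4 × 1 = 1,934,560,000 bytes.
Track B: 8,000 × 12,091 × 2 × 4 = 773,824,000 bytes.
Track C: 11,025 × 12,091 × 1 × 2 = 266,606,550 bytes.
Track D: 32,000 × 12,091 × 2 × 2 = 1,547,648,000 bytes.
Total = 4,522,638,550 bytes = 4522.6 MB.

4522.6 MB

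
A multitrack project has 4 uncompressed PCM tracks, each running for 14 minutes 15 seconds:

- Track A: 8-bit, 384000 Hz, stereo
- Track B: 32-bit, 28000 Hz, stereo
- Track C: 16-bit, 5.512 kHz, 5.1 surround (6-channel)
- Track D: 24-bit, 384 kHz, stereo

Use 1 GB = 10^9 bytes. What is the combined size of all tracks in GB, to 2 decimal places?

2.87 GB

14 minutes 15 seconds = 855 s.
Track A: 384,000 × 855 × 1 × 2 = 656,640,000 bytes.
Track B: 28,000 × 855 × 4 × 2 = 191,520,000 bytes.
Track C: 5,512 × 855 × 2 × 6 = 56,553,120 bytes.
Track D: 384,000 × 855 × 3 × 2 = 1,969,920,000 bytes.
Total = 2,874,633,120 bytes = 2.87 GB.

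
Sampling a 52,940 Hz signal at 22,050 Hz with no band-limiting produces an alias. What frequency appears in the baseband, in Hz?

Nyquist = 22,050/2 = 11,025 Hz; 52,940 Hz exceeds it.
Alias = |52,940 − 2×22,050| = |52,940 − 44,100| = 8,840 Hz.

8,840 Hz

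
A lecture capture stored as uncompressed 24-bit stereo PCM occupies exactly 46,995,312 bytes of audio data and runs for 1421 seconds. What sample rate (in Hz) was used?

5,512 Hz

Bytes = sample_rate × seconds × bytes_per_sample × channels.
sample_rate = 46,995,312 / (1,421 × 3 × 2) = 46,995,312 / 8,526 = 5,512 Hz.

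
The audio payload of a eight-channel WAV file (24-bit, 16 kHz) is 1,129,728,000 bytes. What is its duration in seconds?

2,942 seconds

Byte rate = 16,000 × 3 × 8 = 384,000 bytes/s.
Duration = 1,129,728,000 / 384,000 = 2,942 s.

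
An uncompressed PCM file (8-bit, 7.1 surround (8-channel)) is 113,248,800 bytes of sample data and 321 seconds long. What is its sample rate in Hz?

Bytes = sample_rate × seconds × bytes_per_sample × channels.
sample_rate = 113,248,800 / (321 × 1 × 8) = 113,248,800 / 2,568 = 44,100 Hz.

44,100 Hz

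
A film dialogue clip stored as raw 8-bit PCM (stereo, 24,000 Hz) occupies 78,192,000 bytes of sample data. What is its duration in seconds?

1,629 seconds

Byte rate = 24,000 × 1 × 2 = 48,000 bytes/s.
Duration = 78,192,000 / 48,000 = 1,629 s.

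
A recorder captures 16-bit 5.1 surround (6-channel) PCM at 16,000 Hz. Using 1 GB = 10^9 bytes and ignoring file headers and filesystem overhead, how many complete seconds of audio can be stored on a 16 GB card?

83,333 seconds

Uncompressed byte rate = 16,000 × 2 × 6 = 192,000 bytes/s.
Capacity = 16 × 1,000,000,000 = 16,000,000,000 bytes.
16,000,000,000 / 192,000 ≈ 83333.33 s → 83,333 seconds.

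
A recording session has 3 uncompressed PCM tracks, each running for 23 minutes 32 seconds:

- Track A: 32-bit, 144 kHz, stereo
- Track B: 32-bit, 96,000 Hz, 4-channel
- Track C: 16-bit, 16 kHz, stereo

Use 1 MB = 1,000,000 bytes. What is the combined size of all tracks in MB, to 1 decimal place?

3885.8 MB

23 minutes 32 seconds = 1,412 s.
Track A: 144,000 × 1,412 × 4 × 2 = 1,626,624,000 bytes.
Track B: 96,000 × 1,412 × 4 × 4 = 2,168,832,000 bytes.
Track C: 16,000 × 1,412 × 2 × 2 = 90,368,000 bytes.
Total = 3,885,824,000 bytes = 3885.8 MB.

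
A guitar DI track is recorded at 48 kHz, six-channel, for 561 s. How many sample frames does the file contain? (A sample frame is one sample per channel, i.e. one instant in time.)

26,928,000 sample frames

48,000 samples/s × 561 s = 26,928,000 frames.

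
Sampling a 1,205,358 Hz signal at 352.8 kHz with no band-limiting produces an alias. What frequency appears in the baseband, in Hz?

Nyquist = 352,800/2 = 176,400 Hz; 1,205,358 Hz exceeds it.
Alias = |1,205,358 − 3×352,800| = |1,205,358 − 1,058,400| = 146,958 Hz.

146,958 Hz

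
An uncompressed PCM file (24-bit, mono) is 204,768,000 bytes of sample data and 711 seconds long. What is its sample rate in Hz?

96,000 Hz

Bytes = sample_rate × seconds × bytes_per_sample × channels.
sample_rate = 204,768,000 / (711 × 3 × 1) = 204,768,000 / 2,133 = 96,000 Hz.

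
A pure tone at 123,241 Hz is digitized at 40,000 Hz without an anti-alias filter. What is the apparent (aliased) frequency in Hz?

Nyquist = 40,000/2 = 20,000 Hz; 123,241 Hz exceeds it.
Alias = |123,241 − 3×40,000| = |123,241 − 120,000| = 3,241 Hz.

3,241 Hz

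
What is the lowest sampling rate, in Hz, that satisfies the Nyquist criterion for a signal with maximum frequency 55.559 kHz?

111,118 Hz

Minimum sample rate = 2 × 55,559 Hz = 111,118 Hz.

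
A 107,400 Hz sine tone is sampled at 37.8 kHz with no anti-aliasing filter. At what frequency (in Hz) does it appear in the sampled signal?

6,000 Hz

Nyquist = 37,800/2 = 18,900 Hz; 107,400 Hz exceeds it.
Alias = |107,400 − 3×37,800| = |107,400 − 113,400| = 6,000 Hz.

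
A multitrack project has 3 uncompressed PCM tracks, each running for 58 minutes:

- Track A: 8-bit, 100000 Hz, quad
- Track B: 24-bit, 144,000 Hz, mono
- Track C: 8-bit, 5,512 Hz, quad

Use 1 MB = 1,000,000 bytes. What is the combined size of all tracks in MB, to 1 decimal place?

2972.1 MB

58 minutes = 3,480 s.
Track A: 100,000 × 3,480 × 1 × 4 = 1,392,000,000 bytes.
Track B: 144,000 × 3,480 × 3 × 1 = 1,503,360,000 bytes.
Track C: 5,512 × 3,480 × 1 × 4 = 76,727,040 bytes.
Total = 2,972,087,040 bytes = 2972.1 MB.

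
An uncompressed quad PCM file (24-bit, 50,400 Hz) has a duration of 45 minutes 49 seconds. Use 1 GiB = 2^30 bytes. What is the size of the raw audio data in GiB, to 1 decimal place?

1.5 GiB

Duration = 45 minutes 49 seconds = 2,749 s.
Bytes = 50,400 samples/s × 2,749 s × 3 bytes/sample × 4 ch = 1,662,595,200 bytes.
1,662,595,200 / 1,073,741,824 = 1.5 GiB.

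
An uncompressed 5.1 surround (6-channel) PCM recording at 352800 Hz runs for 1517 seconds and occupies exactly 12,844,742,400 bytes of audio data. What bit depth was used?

Bytes per sample = 12,844,742,400 / (352,800 × 1,517 × 6) = 12,844,742,400 / 3,211,185,600 = 4.
Bit depth = 4 × 8 = 32 bits.

32 bits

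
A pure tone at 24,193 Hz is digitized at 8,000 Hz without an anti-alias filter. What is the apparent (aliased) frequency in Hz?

193 Hz

Nyquist = 8,000/2 = 4,000 Hz; 24,193 Hz exceeds it.
Alias = |24,193 − 3×8,000| = |24,193 − 24,000| = 193 Hz.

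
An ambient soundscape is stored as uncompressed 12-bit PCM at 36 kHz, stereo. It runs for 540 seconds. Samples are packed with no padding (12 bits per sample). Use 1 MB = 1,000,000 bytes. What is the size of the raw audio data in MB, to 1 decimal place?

58.3 MB

Bits = 36,000 × 540 × 12 × 2 = 466,560,000 bits = 58,320,000 bytes.
58,320,000 / 1,000,000 = 58.3 MB.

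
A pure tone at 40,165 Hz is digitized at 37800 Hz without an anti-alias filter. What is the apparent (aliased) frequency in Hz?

2,365 Hz

Nyquist = 37,800/2 = 18,900 Hz; 40,165 Hz exceeds it.
Alias = |40,165 − 1×37,800| = |40,165 − 37,800| = 2,365 Hz.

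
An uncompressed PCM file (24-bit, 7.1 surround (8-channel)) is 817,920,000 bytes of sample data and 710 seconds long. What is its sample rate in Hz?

48,000 Hz

Bytes = sample_rate × seconds × bytes_per_sample × channels.
sample_rate = 817,920,000 / (710 × 3 × 8) = 817,920,000 / 17,040 = 48,000 Hz.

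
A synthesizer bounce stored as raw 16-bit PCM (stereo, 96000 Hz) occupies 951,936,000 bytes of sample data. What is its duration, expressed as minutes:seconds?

Byte rate = 96,000 × 2 × 2 = 384,000 bytes/s.
Duration = 951,936,000 / 384,000 = 2,479 s.
2,479 s = 41:19.

41:19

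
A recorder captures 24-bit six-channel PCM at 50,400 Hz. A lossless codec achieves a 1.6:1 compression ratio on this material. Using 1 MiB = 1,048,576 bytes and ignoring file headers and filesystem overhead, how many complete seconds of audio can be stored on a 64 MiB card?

118 seconds

Uncompressed byte rate = 50,400 × 3 × 6 = 907,200 bytes/s.
After 1.6:1 compression, effective rate ≈ 567000 bytes/s.
Capacity = 64 × 1,048,576 = 67,108,864 bytes.
67,108,864 / effective rate ≈ 118.36 s → 118 seconds.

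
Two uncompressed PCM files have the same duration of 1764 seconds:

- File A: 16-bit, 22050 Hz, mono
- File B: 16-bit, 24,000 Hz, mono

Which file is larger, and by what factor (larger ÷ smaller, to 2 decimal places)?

File B, by a factor of 1.09

File A: 22,050 × 2 × 1 = 44,100 bytes/s.
File B: 24,000 × 2 × 1 = 48,000 bytes/s.
File B is larger; ratio = 84,672,000 / 77,792,400 = 1.09.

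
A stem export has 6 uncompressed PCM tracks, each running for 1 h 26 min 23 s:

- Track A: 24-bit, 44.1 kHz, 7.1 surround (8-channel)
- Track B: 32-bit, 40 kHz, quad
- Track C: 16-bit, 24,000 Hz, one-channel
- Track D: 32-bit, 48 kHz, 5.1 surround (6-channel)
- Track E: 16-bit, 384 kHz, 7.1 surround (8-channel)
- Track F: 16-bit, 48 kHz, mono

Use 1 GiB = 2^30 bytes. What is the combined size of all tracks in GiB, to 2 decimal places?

1 h 26 min 23 s = 5,183 s.
Track A: 44,100 × 5,183 × 3 × 8 = 5,485,687,200 bytes.
Track B: 40,000 × 5,183 × 4 × 4 = 3,317,120,000 bytes.
Track C: 24,000 × 5,183 × 2 × 1 = 248,784,000 bytes.
Track D: 48,000 × 5,183 × 4 × 6 = 5,970,816,000 bytes.
Track E: 384,000 × 5,183 × 2 × 8 = 31,844,352,000 bytes.
Track F: 48,000 × 5,183 × 2 × 1 = 497,568,000 bytes.
Total = 47,364,327,200 bytes = 44.11 GiB.

44.11 GiB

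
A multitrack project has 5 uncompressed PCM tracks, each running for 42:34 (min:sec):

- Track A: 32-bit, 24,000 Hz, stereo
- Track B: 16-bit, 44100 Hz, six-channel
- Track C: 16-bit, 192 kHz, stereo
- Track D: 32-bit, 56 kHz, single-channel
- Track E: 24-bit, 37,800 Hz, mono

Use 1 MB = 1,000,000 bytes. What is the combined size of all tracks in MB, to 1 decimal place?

4665.1 MB

42:34 (min:sec) = 2,554 s.
Track A: 24,000 × 2,554 × 4 × 2 = 490,368,000 bytes.
Track B: 44,100 × 2,554 × 2 × 6 = 1,351,576,800 bytes.
Track C: 192,000 × 2,554 × 2 × 2 = 1,961,472,000 bytes.
Track D: 56,000 × 2,554 × 4 × 1 = 572,096,000 bytes.
Track E: 37,800 × 2,554 × 3 × 1 = 289,623,600 bytes.
Total = 4,665,136,400 bytes = 4665.1 MB.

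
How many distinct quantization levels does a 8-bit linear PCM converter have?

2^8 = 256.

256 levels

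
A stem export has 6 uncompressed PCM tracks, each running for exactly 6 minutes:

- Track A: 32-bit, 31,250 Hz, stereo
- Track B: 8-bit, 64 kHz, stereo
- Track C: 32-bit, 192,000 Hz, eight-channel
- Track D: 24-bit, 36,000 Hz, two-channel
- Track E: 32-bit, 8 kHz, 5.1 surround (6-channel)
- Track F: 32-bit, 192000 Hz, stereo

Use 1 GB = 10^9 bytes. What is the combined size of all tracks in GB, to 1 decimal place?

exactly 6 minutes = 360 s.
Track A: 31,250 × 360 × 4 × 2 = 90,000,000 bytes.
Track B: 64,000 × 360 × 1 × 2 = 46,080,000 bytes.
Track C: 192,000 × 360 × 4 × 8 = 2,211,840,000 bytes.
Track D: 36,000 × 360 × 3 × 2 = 77,760,000 bytes.
Track E: 8,000 × 360 × 4 × 6 = 69,120,000 bytes.
Track F: 192,000 × 360 × 4 × 2 = 552,960,000 bytes.
Total = 3,047,760,000 bytes = 3.0 GB.

3.0 GB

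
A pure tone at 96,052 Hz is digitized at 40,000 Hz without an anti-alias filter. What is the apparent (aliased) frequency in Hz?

Nyquist = 40,000/2 = 20,000 Hz; 96,052 Hz exceeds it.
Alias = |96,052 − 2×40,000| = |96,052 − 80,000| = 16,052 Hz.

16,052 Hz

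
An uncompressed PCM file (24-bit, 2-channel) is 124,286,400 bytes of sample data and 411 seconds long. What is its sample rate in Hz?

50,400 Hz

Bytes = sample_rate × seconds × bytes_per_sample × channels.
sample_rate = 124,286,400 / (411 × 3 × 2) = 124,286,400 / 2,466 = 50,400 Hz.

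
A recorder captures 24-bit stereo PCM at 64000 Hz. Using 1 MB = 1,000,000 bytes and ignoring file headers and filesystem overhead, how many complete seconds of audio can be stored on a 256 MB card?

Uncompressed byte rate = 64,000 × 3 × 2 = 384,000 bytes/s.
Capacity = 256 × 1,000,000 = 256,000,000 bytes.
256,000,000 / 384,000 ≈ 666.67 s → 666 seconds.

666 seconds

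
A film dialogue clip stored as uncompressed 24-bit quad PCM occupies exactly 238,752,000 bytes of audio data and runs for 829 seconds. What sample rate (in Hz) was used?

24,000 Hz

Bytes = sample_rate × seconds × bytes_per_sample × channels.
sample_rate = 238,752,000 / (829 × 3 × 4) = 238,752,000 / 9,948 = 24,000 Hz.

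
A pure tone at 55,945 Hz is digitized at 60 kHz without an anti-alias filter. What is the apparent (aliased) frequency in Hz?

4,055 Hz

Nyquist = 60,000/2 = 30,000 Hz; 55,945 Hz exceeds it.
Alias = |55,945 − 1×60,000| = |55,945 − 60,000| = 4,055 Hz.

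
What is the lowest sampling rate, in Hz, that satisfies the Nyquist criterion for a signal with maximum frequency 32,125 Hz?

64,250 Hz

Minimum sample rate = 2 × 32,125 Hz = 64,250 Hz.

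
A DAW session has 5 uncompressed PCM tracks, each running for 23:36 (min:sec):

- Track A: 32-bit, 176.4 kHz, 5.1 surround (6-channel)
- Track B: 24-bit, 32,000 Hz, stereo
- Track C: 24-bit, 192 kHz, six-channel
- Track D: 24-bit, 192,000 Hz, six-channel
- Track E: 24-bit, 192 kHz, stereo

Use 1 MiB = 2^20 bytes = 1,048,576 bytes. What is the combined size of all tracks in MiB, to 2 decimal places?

16865.99 MiB

23:36 (min:sec) = 1,416 s.
Track A: 176,400 × 1,416 × 4 × 6 = 5,994,777,600 bytes.
Track B: 32,000 × 1,416 × 3 × 2 = 271,872,000 bytes.
Track C: 192,000 × 1,416 × 3 × 6 = 4,893,696,000 bytes.
Track D: 192,000 × 1,416 × 3 × 6 = 4,893,696,000 bytes.
Track E: 192,000 × 1,416 × 3 × 2 = 1,631,232,000 bytes.
Total = 17,685,273,600 bytes = 16865.99 MiB.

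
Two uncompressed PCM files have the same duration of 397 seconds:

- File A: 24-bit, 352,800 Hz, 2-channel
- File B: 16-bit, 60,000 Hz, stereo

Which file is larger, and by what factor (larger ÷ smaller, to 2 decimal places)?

File A, by a factor of 8.82

File A: 352,800 × 3 × 2 = 2,116,800 bytes/s.
File B: 60,000 × 2 × 2 = 240,000 bytes/s.
File A is larger; ratio = 840,369,600 / 95,280,000 = 8.82.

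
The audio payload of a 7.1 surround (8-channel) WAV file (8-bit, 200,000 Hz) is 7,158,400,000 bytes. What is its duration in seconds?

4,474 seconds

Byte rate = 200,000 × 1 × 8 = 1,600,000 bytes/s.
Duration = 7,158,400,000 / 1,600,000 = 4,474 s.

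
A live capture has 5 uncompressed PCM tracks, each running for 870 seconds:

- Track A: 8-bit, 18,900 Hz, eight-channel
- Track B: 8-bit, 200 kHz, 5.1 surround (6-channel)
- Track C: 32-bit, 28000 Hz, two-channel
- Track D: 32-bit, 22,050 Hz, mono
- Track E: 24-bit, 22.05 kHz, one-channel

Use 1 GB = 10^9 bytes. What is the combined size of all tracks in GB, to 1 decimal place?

1.5 GB

Track A: 18,900 × 870 × 1 × 8 = 131,544,000 bytes.
Track B: 200,000 × 870 × 1 × 6 = 1,044,000,000 bytes.
Track C: 28,000 × 870 × 4 × 2 = 194,880,000 bytes.
Track D: 22,050 × 870 × 4 × 1 = 76,734,000 bytes.
Track E: 22,050 × 870 × 3 × 1 = 57,550,500 bytes.
Total = 1,504,708,500 bytes = 1.5 GB.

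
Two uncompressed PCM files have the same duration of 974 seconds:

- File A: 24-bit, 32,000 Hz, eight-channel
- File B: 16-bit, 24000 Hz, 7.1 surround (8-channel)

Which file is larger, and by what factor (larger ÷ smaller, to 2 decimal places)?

File A, by a factor of 2.00

File A: 32,000 × 3 × 8 = 768,000 bytes/s.
File B: 24,000 × 2 × 8 = 384,000 bytes/s.
File A is larger; ratio = 748,032,000 / 374,016,000 = 2.00.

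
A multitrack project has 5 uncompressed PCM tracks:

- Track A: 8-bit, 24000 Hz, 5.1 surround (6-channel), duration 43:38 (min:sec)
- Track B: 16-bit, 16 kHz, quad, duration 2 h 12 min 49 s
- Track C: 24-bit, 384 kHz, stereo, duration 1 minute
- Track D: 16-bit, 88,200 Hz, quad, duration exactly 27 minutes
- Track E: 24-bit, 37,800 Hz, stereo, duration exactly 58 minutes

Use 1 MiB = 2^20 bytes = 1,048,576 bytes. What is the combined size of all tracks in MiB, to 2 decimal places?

3306.96 MiB

Track A: 43:38 (min:sec) = 2,618 s; 24,000 × 2,618 × 1 × 6 = 376,992,000 bytes.
Track B: 2 h 12 min 49 s = 7,969 s; 16,000 × 7,969 × 2 × 4 = 1,020,032,000 bytes.
Track C: 1 minute = 60 s; 384,000 × 60 × 3 × 2 = 138,240,000 bytes.
Track D: exactly 27 minutes = 1,620 s; 88,200 × 1,620 × 2 × 4 = 1,143,072,000 bytes.
Track E: exactly 58 minutes = 3,480 s; 37,800 × 3,480 × 3 × 2 = 789,264,000 bytes.
Total = 3,467,600,000 bytes = 3306.96 MiB.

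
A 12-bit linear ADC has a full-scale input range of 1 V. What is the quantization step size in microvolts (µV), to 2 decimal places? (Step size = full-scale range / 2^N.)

1 V / 2^12 = 1 / 4,096 V = 244.14 µV.

244.14 µV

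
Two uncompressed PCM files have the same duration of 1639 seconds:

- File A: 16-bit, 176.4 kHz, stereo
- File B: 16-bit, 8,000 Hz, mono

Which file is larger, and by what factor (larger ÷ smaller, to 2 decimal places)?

File A: 176,400 × 2 × 2 = 705,600 bytes/s.
File B: 8,000 × 2 × 1 = 16,000 bytes/s.
File A is larger; ratio = 1,156,478,400 / 26,224,000 = 44.10.

File A, by a factor of 44.10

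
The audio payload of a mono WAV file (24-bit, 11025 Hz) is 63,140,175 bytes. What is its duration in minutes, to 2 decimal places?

Byte rate = 11,025 × 3 × 1 = 33,075 bytes/s.
Duration = 63,140,175 / 33,075 = 1,909 s.
1,909 s / 60 = 31.82 minutes.

31.82 minutes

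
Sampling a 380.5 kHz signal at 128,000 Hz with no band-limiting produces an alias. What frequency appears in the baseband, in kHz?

Nyquist = 128,000/2 = 64,000 Hz; 380,500 Hz exceeds it.
Alias = |380,500 − 3×128,000| = |380,500 − 384,000| = 3,500 Hz = 3.5 kHz.

3.5 kHz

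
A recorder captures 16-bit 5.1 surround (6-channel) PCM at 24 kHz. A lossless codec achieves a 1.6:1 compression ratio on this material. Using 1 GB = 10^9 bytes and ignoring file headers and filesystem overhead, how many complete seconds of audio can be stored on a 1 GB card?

5,555 seconds

Uncompressed byte rate = 24,000 × 2 × 6 = 288,000 bytes/s.
After 1.6:1 compression, effective rate ≈ 180000 bytes/s.
Capacity = 1 × 1,000,000,000 = 1,000,000,000 bytes.
1,000,000,000 / effective rate ≈ 5555.56 s → 5,555 seconds.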